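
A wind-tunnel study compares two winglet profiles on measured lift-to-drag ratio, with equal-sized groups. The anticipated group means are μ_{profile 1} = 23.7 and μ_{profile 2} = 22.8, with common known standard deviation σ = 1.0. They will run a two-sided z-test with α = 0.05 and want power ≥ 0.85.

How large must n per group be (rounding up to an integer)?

n = 23 per group

Standardized effect: d = |μ_{profile 1} − μ_{profile 2}| / σ = |23.7 − 22.8| / 1.0 = 0.9000
For power 0.85 need Φ(δ − z_{0.025}) = 0.85, so δ = z_{0.025} + z_{0.15} = 1.960 + 1.036 = 2.996.
(Ignoring the negligible lower-tail rejection probability gives the usual closed-form inversion.)
δ = d·√(n/2) ⇒ n = 2(δ/d)² = 2 × (2.996 / 0.9000)² = 22.17.
Rounding up, n = 23 per group.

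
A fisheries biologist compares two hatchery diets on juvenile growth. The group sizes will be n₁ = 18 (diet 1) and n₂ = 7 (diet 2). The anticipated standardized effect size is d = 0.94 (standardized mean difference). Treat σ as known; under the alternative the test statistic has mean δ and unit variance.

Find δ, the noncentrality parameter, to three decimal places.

δ ≈ 2.110

The noncentrality parameter scales effect size by the design's sample-size factor: δ = d / √(1/n₁ + 1/n₂) = 0.94 / √(1/18 + 1/7) = 2.1103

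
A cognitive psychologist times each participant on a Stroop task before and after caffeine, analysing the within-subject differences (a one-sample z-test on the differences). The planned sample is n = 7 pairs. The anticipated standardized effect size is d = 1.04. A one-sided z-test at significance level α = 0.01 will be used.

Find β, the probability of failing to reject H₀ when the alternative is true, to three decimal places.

β ≈ 0.335

Noncentrality parameter: δ = d·√n = 1.04 × √7 = 2.7516
Critical value for a one-sided test at α = 0.01: z_α = 2.326.
Power = P(Z > 2.326 − δ) = Φ(0.425) = 0.6647.
Type II error: β = 1 − power = 1 − 0.6647 = 0.3353.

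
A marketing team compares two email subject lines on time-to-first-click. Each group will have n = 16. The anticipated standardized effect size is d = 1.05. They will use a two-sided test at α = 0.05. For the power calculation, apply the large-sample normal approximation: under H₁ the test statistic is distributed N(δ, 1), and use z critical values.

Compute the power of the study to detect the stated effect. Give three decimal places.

Power ≈ 0.844

Noncentrality parameter: δ = d·√(n/2) = 1.05 × √(16/2) = 2.9698
Critical value for a two-sided test at α = 0.05: z_{α/2} = 1.960.
Power = Φ(δ − 1.960) + Φ(−δ − 1.960) = Φ(1.010) + Φ(-4.930) = 0.8437 + 0.0000 = 0.8437.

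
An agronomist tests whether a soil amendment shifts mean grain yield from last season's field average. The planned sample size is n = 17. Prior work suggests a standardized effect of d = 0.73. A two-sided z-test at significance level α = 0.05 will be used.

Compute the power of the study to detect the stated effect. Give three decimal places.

Power ≈ 0.853

Noncentrality parameter: δ = d·√n = 0.73 × √17 = 3.0099
Two-sided α = 0.05 → critical value z_{0.025} = 1.960.
Power = Φ(δ − 1.960) + Φ(−δ − 1.960) = Φ(1.050) + Φ(-4.970) = 0.8531 + 0.0000 = 0.8531.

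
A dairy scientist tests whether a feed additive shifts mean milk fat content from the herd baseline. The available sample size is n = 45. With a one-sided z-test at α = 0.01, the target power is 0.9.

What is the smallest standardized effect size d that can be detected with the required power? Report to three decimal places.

Required noncentrality: δ = z_{0.01} + z_{0.10} = 2.326 + 1.282 = 3.608.
δ = d·√n ⇒ d = δ/√n = 3.608/√45 = 0.5378.

d ≈ 0.538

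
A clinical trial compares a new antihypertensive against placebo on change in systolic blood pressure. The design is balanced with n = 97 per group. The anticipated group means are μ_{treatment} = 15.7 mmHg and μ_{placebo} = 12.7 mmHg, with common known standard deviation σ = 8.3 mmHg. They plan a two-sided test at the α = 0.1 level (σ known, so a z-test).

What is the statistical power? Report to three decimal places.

Standardized effect: d = |μ_{treatment} − μ_{placebo}| / σ = |15.7 − 12.7| / 8.3 = 0.3614
Noncentrality parameter: δ = d·√(n/2) = 0.3614 × √(97/2) = 2.5172
Two-sided α = 0.1 → critical value z_{0.05} = 1.645.
Power = Φ(δ − 1.645) + Φ(−δ − 1.645) = Φ(0.872) + Φ(-4.162) = 0.8085 + 0.0000 = 0.8085.

Power ≈ 0.809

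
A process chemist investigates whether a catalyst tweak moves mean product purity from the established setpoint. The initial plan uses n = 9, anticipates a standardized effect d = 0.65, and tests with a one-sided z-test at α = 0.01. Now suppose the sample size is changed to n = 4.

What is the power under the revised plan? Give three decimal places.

With n = 4: δ = d·√n = 0.65 × √4 = 1.3000. Critical value z_{0.01} = 2.326.
Revised power = P(Z > 2.326 − δ) = Φ(-1.026) = 0.1524.

Power ≈ 0.152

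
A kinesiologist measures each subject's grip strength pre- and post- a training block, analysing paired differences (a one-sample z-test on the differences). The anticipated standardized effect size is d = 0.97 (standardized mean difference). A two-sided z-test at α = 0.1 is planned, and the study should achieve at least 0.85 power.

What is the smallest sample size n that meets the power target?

Set Φ(δ − 1.645) = 0.85; then δ − 1.645 = Φ⁻¹(0.85) = 1.036, giving δ = 2.681.
(Ignoring the negligible lower-tail rejection probability gives the usual closed-form inversion.)
δ = d·√n ⇒ n = (δ/d)² = (2.681 / 0.97)² = 7.64.
Round up to the next whole unit.

n = 8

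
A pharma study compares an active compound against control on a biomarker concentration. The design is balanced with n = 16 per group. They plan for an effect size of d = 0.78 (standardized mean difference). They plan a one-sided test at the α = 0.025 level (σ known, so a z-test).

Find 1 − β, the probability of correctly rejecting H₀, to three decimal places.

Noncentrality parameter: δ = d·√(n/2) = 0.78 × √(16/2) = 2.2062
Critical value for a one-sided test at α = 0.025: z_α = 1.960.
Power = Φ(δ − 1.960) = Φ(0.246) = 0.5972.

Power ≈ 0.597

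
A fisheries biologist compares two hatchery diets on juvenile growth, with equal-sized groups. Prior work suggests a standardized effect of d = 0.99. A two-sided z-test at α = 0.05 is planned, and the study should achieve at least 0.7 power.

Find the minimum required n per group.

n = 13 per group

For power 0.7 need Φ(δ − z_{0.025}) = 0.7, so δ = z_{0.025} + z_{0.30} = 1.960 + 0.524 = 2.484.
(For δ > 0 the lower-tail rejection region contributes negligibly to power, so the one-term inversion is standard.)
δ = d·√(n/2) ⇒ n = 2(δ/d)² = 2 × (2.484 / 0.99)² = 12.59.
Round up to the next whole unit.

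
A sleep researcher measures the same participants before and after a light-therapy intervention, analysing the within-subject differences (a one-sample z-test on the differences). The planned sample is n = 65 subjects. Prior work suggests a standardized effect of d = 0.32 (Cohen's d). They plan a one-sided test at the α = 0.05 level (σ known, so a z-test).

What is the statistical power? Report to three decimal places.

Power ≈ 0.825

Noncentrality parameter: δ = d·√n = 0.32 × √65 = 2.5799
One-sided α = 0.05 → critical value z_{0.05} = 1.645.
Power = P(Z > 1.645 − δ) = Φ(0.935) = 0.8251.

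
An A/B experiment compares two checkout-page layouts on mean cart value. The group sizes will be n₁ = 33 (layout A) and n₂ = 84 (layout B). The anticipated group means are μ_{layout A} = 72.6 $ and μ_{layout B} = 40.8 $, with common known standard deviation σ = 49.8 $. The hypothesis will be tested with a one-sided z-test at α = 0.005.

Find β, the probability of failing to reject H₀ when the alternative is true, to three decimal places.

Standardized effect: d = |μ_{layout A} − μ_{layout B}| / σ = |72.6 − 40.8| / 49.8 = 0.6386
Noncentrality parameter: δ = d / √(1/n₁ + 1/n₂) = 0.6386 / √(1/33 + 1/84) = 3.1081
Critical value for a one-sided test at α = 0.005: z_α = 2.576.
Power = P(Z > 2.576 − δ) = Φ(0.532) = 0.7027.
Type II error: β = 1 − power = 1 − 0.7027 = 0.2973.

β ≈ 0.297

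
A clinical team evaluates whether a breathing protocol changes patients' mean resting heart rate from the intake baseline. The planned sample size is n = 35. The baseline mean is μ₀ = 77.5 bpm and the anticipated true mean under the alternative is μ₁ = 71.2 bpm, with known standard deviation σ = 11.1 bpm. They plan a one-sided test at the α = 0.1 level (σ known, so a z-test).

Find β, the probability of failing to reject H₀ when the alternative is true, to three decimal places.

Standardized effect: d = |μ₁ − μ₀| / σ = |71.2 − 77.5| / 11.1 = 0.5676
Noncentrality parameter: δ = d·√n = 0.5676 × √35 = 3.3578
Critical value for a one-sided test at α = 0.1: z_α = 1.282.
Power = P(Z > 1.282 − δ) = Φ(2.076) = 0.9811.
Type II error: β = 1 − power = 1 − 0.9811 = 0.0189.

β ≈ 0.019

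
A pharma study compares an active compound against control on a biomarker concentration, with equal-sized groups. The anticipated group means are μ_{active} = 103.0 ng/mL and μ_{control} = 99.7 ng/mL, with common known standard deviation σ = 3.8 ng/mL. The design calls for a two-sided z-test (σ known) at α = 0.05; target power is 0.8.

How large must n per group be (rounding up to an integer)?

Standardized effect: d = |μ_{active} − μ_{control}| / σ = |103.0 − 99.7| / 3.8 = 0.8684
For power 0.8 need Φ(δ − z_{0.025}) = 0.8, so δ = z_{0.025} + z_{0.20} = 1.960 + 0.842 = 2.802.
(For δ > 0 the lower-tail rejection region contributes negligibly to power, so the one-term inversion is standard.)
δ = d·√(n/2) ⇒ n = 2(δ/d)² = 2 × (2.802 / 0.8684)² = 20.82.
Rounding up, n = 21 per group.

n = 21 per group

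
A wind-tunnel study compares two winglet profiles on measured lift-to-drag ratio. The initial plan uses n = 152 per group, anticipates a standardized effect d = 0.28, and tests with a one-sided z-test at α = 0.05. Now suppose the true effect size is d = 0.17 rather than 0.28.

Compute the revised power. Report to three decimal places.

Power ≈ 0.435

With d = 0.17: δ = d·√(n/2) = 0.17 × √(152/2) = 1.4820. Critical value z_{0.05} = 1.645.
Revised power = P(Z > 1.645 − δ) = Φ(-0.163) = 0.4353.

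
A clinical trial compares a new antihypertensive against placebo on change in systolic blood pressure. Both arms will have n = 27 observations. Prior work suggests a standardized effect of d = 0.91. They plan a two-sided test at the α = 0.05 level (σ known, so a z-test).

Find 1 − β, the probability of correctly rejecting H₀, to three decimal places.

Noncentrality parameter: δ = d·√(n/2) = 0.91 × √(27/2) = 3.3436
Two-sided α = 0.05 → critical value z_{0.025} = 1.960.
Power = Φ(δ − 1.960) + Φ(−δ − 1.960) = Φ(1.384) + Φ(-5.304) = 0.9168 + 0.0000 = 0.9168.

Power ≈ 0.917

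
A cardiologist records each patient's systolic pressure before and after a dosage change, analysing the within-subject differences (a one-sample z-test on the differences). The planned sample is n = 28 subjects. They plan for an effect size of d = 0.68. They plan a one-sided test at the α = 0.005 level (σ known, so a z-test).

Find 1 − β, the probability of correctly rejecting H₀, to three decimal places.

Power ≈ 0.847

Noncentrality parameter: δ = d·√n = 0.68 × √28 = 3.5982
One-sided α = 0.005 → critical value z_{0.005} = 2.576.
Power = Φ(δ − 2.576) = Φ(1.022) = 0.8467.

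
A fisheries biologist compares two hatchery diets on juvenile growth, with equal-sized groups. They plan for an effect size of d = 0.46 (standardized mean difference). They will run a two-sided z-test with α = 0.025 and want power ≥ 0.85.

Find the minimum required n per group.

Set Φ(δ − 2.241) = 0.85; then δ − 2.241 = Φ⁻¹(0.85) = 1.036, giving δ = 3.278.
(For δ > 0 the lower-tail rejection region contributes negligibly to power, so the one-term inversion is standard.)
δ = d·√(n/2) ⇒ n = 2(δ/d)² = 2 × (3.278 / 0.46)² = 101.55.
Round up to the next whole unit.

n = 102 per group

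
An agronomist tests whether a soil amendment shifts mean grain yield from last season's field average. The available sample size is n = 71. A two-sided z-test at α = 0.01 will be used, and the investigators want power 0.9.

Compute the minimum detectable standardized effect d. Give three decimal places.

Required noncentrality: δ = z_{0.005} + z_{0.10} = 2.576 + 1.282 = 3.857.
(Lower-tail contribution to power is negligible for δ > 0.)
δ = d·√n ⇒ d = δ/√n = 3.857/√71 = 0.4578.

d ≈ 0.458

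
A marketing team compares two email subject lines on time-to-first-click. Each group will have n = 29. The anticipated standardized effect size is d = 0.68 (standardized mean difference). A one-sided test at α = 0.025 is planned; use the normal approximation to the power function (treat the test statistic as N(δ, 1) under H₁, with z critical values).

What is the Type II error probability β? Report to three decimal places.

β ≈ 0.265

Noncentrality parameter: λ = d·√(n/2) = 0.68 × √(29/2) = 2.5894
Critical value for a one-sided test at α = 0.025: z_α = 1.960.
Power = Φ(λ − 1.960) = Φ(0.629) = 0.7355.
Type II error: β = 1 − power = 1 − 0.7355 = 0.2645.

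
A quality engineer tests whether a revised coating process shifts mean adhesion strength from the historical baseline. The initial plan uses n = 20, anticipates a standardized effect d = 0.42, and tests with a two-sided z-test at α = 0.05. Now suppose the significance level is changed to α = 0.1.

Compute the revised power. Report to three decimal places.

Power ≈ 0.593

δ = d·√n = 0.42 × √20 = 1.8783 (unchanged). New critical value: z_{0.05} = 1.645.
Revised power = Φ(δ − 1.645) + Φ(−δ − 1.645) = Φ(0.233) + Φ(-3.523) = 0.5923 + 0.0002 = 0.5925.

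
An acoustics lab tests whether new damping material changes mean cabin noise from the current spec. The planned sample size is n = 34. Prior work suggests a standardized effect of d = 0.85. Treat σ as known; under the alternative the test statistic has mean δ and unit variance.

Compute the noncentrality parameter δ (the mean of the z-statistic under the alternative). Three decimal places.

The noncentrality parameter scales effect size by the design's sample-size factor: δ = d·√n = 0.85 × √34 = 4.9563

δ ≈ 4.956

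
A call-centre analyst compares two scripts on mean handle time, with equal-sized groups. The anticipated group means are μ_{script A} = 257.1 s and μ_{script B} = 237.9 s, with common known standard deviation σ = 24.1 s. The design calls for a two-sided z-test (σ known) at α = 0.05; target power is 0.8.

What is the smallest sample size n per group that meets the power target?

n = 25 per group

Standardized effect: d = |μ_{script A} − μ_{script B}| / σ = |257.1 − 237.9| / 24.1 = 0.7967
For power 0.8 need Φ(δ − z_{0.025}) = 0.8, so δ = z_{0.025} + z_{0.20} = 1.960 + 0.842 = 2.802.
(The Φ(−δ − z_{α/2}) term is vanishingly small for δ > 0 and is dropped in the standard sample-size formula.)
δ = d·√(n/2) ⇒ n = 2(δ/d)² = 2 × (2.802 / 0.7967)² = 24.73.
Rounding up, n = 25 per group.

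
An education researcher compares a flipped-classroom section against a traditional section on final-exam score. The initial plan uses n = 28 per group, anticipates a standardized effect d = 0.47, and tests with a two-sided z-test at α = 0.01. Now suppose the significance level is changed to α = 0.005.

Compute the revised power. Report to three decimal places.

Power ≈ 0.147

δ = d·√(n/2) = 0.47 × √(28/2) = 1.7586 (unchanged). New critical value: z_{0.0025} = 2.807.
Revised power = Φ(δ − 2.807) + Φ(−δ − 2.807) = Φ(-1.048) + Φ(-4.566) = 0.1472 + 0.0000 = 0.1472.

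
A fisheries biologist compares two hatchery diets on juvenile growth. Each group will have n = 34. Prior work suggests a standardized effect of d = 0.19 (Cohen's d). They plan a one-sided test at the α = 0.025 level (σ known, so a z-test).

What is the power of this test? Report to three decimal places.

Power ≈ 0.120

Noncentrality parameter: δ = d·√(n/2) = 0.19 × √(34/2) = 0.7834
One-sided α = 0.025 → critical value z_{0.025} = 1.960.
Power = Φ(δ − 1.960) = Φ(-1.177) = 0.1197.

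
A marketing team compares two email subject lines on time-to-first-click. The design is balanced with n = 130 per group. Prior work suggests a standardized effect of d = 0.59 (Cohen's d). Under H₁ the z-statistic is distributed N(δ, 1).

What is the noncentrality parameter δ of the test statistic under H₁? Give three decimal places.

δ ≈ 4.757

δ = d·√(n/2) = 0.59 × √(130/2) = 4.7567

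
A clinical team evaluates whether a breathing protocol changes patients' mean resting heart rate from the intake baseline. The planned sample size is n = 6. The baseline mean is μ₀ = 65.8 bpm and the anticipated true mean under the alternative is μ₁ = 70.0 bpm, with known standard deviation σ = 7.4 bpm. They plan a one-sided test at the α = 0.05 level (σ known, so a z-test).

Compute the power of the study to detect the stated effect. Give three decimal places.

Power ≈ 0.400

Standardized effect: d = |μ₁ − μ₀| / σ = |70.0 − 65.8| / 7.4 = 0.5676
Noncentrality parameter: δ = d·√n = 0.5676 × √6 = 1.3903
One-sided α = 0.05 → critical value z_{0.05} = 1.645.
Power = Φ(δ − 1.645) = Φ(-0.255) = 0.3995.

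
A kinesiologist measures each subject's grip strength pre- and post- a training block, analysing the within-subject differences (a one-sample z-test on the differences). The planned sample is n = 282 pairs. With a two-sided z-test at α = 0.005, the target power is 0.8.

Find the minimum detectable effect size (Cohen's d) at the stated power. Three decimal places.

Need Φ(δ − 2.807) = 0.8, so δ = 2.807 + 0.842 = 3.649.
(Lower-tail contribution to power is negligible for δ > 0.)
δ = d·√n ⇒ d = δ/√n = 3.649/√282 = 0.2173.

d ≈ 0.217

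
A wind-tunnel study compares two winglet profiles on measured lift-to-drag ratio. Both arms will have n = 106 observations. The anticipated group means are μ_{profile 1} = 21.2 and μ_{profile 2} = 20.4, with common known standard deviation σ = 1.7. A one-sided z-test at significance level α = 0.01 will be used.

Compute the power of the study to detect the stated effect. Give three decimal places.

Standardized effect: d = |μ_{profile 1} − μ_{profile 2}| / σ = |21.2 − 20.4| / 1.7 = 0.4706
Noncentrality parameter: δ = d·√(n/2) = 0.4706 × √(106/2) = 3.4259
One-sided α = 0.01 → critical value z_{0.01} = 2.326.
Power = P(Z > 2.326 − δ) = Φ(1.100) = 0.8642.

Power ≈ 0.864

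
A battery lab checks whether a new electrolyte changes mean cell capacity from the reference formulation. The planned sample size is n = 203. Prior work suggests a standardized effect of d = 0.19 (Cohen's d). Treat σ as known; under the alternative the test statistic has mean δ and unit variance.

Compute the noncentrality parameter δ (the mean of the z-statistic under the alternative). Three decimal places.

δ ≈ 2.707

δ = d·√n = 0.19 × √203 = 2.7071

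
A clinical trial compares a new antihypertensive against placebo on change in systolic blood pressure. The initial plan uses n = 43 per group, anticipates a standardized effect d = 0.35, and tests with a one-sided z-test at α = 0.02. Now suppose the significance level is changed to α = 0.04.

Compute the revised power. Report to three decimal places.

Power ≈ 0.449

δ = d·√(n/2) = 0.35 × √(43/2) = 1.6229 (unchanged). New critical value: z_{0.04} = 1.751.
Revised power = Φ(δ − 1.751) = Φ(-0.128) = 0.4492.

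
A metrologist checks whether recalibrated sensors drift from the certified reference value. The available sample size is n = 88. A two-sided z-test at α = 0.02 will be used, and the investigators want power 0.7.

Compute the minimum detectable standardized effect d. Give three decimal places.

d ≈ 0.304

Need Φ(δ − 2.326) = 0.7, so δ = 2.326 + 0.524 = 2.851.
(The second rejection-region term Φ(−δ − z_{α/2}) is negligible and dropped.)
δ = d·√n ⇒ d = δ/√n = 2.851/√88 = 0.3039.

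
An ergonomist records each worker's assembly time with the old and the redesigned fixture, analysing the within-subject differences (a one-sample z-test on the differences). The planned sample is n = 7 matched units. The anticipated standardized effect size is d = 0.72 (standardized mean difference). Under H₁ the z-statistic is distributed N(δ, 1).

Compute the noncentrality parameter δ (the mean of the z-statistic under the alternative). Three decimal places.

The noncentrality parameter scales effect size by the design's sample-size factor: δ = d·√n = 0.72 × √7 = 1.9049

δ ≈ 1.905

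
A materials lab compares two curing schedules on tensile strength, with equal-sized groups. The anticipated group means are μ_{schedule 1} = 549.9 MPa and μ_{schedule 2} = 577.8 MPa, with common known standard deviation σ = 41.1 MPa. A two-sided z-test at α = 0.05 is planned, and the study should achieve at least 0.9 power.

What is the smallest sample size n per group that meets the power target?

Standardized effect: d = |μ_{schedule 1} − μ_{schedule 2}| / σ = |549.9 − 577.8| / 41.1 = 0.6788
Set Φ(δ − 1.960) = 0.9; then δ − 1.960 = Φ⁻¹(0.9) = 1.282, giving δ = 3.242.
(Ignoring the negligible lower-tail rejection probability gives the usual closed-form inversion.)
δ = d·√(n/2) ⇒ n = 2(δ/d)² = 2 × (3.242 / 0.6788)² = 45.60.
Rounding up, n = 46 per group.

n = 46 per group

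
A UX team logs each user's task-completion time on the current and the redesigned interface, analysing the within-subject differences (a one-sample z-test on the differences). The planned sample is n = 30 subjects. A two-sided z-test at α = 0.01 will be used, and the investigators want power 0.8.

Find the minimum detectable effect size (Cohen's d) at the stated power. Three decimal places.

d ≈ 0.624

Required noncentrality: δ = z_{0.005} + z_{0.20} = 2.576 + 0.842 = 3.417.
(Lower-tail contribution to power is negligible for δ > 0.)
δ = d·√n ⇒ d = δ/√n = 3.417/√30 = 0.6239.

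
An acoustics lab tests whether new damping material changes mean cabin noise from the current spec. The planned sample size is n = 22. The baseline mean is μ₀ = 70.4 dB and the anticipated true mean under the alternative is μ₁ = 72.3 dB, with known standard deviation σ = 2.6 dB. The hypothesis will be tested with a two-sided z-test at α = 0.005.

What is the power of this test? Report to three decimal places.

Power ≈ 0.733

Standardized effect: d = |μ₁ − μ₀| / σ = |72.3 − 70.4| / 2.6 = 0.7308
Noncentrality parameter: δ = d·√n = 0.7308 × √22 = 3.4276
Critical value for a two-sided test at α = 0.005: z_{α/2} = 2.807.
Power = Φ(δ − 2.807) + Φ(−δ − 2.807) = Φ(0.621) + Φ(-6.235) = 0.7326 + 0.0000 = 0.7326.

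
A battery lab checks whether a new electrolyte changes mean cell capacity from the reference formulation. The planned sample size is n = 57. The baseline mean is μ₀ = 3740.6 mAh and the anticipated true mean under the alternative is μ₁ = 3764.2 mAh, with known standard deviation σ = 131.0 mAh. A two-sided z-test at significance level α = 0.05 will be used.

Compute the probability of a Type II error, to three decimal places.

Standardized effect: d = |μ₁ − μ₀| / σ = |3764.2 − 3740.6| / 131.0 = 0.1802
Noncentrality parameter: δ = d·√n = 0.1802 × √57 = 1.3601
Two-sided α = 0.05 → critical value z_{0.025} = 1.960.
Power = Φ(δ − 1.960) + Φ(−δ − 1.960) = Φ(-0.600) + Φ(-3.320) = 0.2743 + 0.0004 = 0.2748.
Type II error: β = 1 − power = 1 − 0.2748 = 0.7252.

β ≈ 0.725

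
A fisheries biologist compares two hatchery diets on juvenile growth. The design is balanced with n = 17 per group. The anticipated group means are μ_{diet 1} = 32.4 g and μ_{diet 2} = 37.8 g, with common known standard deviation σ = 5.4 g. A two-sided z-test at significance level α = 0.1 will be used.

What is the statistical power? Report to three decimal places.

Power ≈ 0.898

Standardized effect: d = |μ_{diet 1} − μ_{diet 2}| / σ = |32.4 − 37.8| / 5.4 = 1.0000
Noncentrality parameter: δ = d·√(n/2) = 1.0000 × √(17/2) = 2.9155
Two-sided α = 0.1 → critical value z_{0.05} = 1.645.
Power = Φ(δ − 1.645) + Φ(−δ − 1.645) = Φ(1.271) + Φ(-4.560) = 0.8981 + 0.0000 = 0.8981.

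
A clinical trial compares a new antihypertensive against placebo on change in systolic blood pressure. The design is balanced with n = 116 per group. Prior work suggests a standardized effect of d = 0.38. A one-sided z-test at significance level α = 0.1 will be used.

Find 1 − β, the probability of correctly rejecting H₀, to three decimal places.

Noncentrality parameter: δ = d·√(n/2) = 0.38 × √(116/2) = 2.8940
Critical value for a one-sided test at α = 0.1: z_α = 1.282.
Power = P(Z > 1.282 − δ) = Φ(1.612) = 0.9466.

Power ≈ 0.947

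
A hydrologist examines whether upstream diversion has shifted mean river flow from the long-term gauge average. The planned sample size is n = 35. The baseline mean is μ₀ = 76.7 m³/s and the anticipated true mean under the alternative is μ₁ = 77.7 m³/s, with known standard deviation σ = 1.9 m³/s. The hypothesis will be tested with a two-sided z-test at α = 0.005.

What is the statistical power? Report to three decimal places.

Power ≈ 0.620

Standardized effect: d = |μ₁ − μ₀| / σ = |77.7 − 76.7| / 1.9 = 0.5263
Noncentrality parameter: δ = d·√n = 0.5263 × √35 = 3.1137
Critical value for a two-sided test at α = 0.005: z_{α/2} = 2.807.
Power = Φ(δ − 2.807) + Φ(−δ − 2.807) = Φ(0.307) + Φ(-5.921) = 0.6205 + 0.0000 = 0.6205.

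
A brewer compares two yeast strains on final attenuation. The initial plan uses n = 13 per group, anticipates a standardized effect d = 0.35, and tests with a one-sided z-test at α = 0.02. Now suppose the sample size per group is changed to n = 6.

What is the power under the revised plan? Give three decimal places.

With n = 6 per group: δ = d·√(n/2) = 0.35 × √(6/2) = 0.6062. Critical value z_{0.02} = 2.054.
Revised power = P(Z > 2.054 − δ) = Φ(-1.448) = 0.0739.

Power ≈ 0.074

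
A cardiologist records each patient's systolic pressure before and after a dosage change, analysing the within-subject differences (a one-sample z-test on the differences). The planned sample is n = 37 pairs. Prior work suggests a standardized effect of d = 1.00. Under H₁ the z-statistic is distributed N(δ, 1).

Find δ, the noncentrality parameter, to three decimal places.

δ ≈ 6.083

The noncentrality parameter scales effect size by the design's sample-size factor: δ = d·√n = 1.00 × √37 = 6.0828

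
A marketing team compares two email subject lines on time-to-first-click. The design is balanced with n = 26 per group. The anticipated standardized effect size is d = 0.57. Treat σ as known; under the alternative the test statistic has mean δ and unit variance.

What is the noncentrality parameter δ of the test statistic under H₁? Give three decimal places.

δ ≈ 2.055

δ = d·√(n/2) = 0.57 × √(26/2) = 2.0552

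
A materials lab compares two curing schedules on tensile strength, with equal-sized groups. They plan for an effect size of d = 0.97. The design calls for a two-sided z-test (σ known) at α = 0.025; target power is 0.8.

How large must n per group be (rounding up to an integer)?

n = 21 per group

Set Φ(δ − 2.241) = 0.8; then δ − 2.241 = Φ⁻¹(0.8) = 0.842, giving δ = 3.083.
(Ignoring the negligible lower-tail rejection probability gives the usual closed-form inversion.)
δ = d·√(n/2) ⇒ n = 2(δ/d)² = 2 × (3.083 / 0.97)² = 20.20.
Round up to the next whole unit.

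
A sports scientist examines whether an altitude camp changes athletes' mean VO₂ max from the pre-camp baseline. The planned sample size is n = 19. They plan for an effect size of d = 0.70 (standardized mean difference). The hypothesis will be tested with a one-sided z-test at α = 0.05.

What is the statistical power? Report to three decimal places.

Power ≈ 0.920

Noncentrality parameter: δ = d·√n = 0.70 × √19 = 3.0512
Critical value for a one-sided test at α = 0.05: z_α = 1.645.
Power = P(Z > 1.645 − δ) = Φ(1.406) = 0.9202.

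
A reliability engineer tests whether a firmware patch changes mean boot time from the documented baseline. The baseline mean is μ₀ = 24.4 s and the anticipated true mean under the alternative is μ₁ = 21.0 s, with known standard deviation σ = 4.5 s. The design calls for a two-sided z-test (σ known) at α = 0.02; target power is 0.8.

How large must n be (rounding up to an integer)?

Standardized effect: d = |μ₁ − μ₀| / σ = |21.0 − 24.4| / 4.5 = 0.7556
Set Φ(δ − 2.326) = 0.8; then δ − 2.326 = Φ⁻¹(0.8) = 0.842, giving δ = 3.168.
(The Φ(−δ − z_{α/2}) term is vanishingly small for δ > 0 and is dropped in the standard sample-size formula.)
δ = d·√n ⇒ n = (δ/d)² = (3.168 / 0.7556)² = 17.58.
Round up to the next whole unit.

n = 18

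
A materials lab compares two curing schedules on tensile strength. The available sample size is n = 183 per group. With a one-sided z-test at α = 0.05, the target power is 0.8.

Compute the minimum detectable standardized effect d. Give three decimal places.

d ≈ 0.260

Required noncentrality: δ = z_{0.05} + z_{0.20} = 1.645 + 0.842 = 2.486.
δ = d·√(n/2) ⇒ d = δ/√(n/2) = 2.486/√(183/2) = 0.2599.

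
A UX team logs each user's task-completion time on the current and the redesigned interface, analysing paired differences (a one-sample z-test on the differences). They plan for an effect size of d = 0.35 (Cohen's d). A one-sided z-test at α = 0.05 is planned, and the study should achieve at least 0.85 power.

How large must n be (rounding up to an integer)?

n = 59

Set Φ(δ − 1.645) = 0.85; then δ − 1.645 = Φ⁻¹(0.85) = 1.036, giving δ = 2.681.
δ = d·√n ⇒ n = (δ/d)² = (2.681 / 0.35)² = 58.69.
Round up to the next whole unit.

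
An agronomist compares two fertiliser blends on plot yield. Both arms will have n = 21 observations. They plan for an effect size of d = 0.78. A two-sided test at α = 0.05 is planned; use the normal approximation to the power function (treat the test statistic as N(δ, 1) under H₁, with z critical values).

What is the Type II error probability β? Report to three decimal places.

Noncentrality parameter: δ = d·√(n/2) = 0.78 × √(21/2) = 2.5275
Critical value for a two-sided test at α = 0.05: z_{α/2} = 1.960.
Power = Φ(δ − 1.960) + Φ(−δ − 1.960) = Φ(0.568) + Φ(-4.487) = 0.7148 + 0.0000 = 0.7148.
Type II error: β = 1 − power = 1 − 0.7148 = 0.2852.

β ≈ 0.285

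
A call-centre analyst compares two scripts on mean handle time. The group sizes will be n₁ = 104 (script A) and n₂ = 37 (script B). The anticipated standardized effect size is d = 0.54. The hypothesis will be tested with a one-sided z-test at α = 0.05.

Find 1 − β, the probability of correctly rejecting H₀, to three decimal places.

Power ≈ 0.880

Noncentrality parameter: δ = d / √(1/n₁ + 1/n₂) = 0.54 / √(1/104 + 1/37) = 2.8210
One-sided α = 0.05 → critical value z_{0.05} = 1.645.
Power = P(Z > 1.645 − δ) = Φ(1.176) = 0.8802.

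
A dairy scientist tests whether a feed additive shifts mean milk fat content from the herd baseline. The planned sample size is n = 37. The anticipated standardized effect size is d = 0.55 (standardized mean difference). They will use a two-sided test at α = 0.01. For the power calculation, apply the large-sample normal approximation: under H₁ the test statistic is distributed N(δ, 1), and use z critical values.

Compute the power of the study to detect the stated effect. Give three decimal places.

Noncentrality parameter: δ = d·√n = 0.55 × √37 = 3.3455
Critical value for a two-sided test at α = 0.01: z_{α/2} = 2.576.
Power = Φ(δ − 2.576) + Φ(−δ − 2.576) = Φ(0.770) + Φ(-5.921) = 0.7793 + 0.0000 = 0.7793.

Power ≈ 0.779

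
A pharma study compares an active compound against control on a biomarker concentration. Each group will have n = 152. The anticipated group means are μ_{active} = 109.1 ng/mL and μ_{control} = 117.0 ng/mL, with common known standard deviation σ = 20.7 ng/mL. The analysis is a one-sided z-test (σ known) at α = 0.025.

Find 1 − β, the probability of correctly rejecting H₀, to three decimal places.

Standardized effect: d = |μ_{active} − μ_{control}| / σ = |109.1 − 117.0| / 20.7 = 0.3816
Noncentrality parameter: δ = d·√(n/2) = 0.3816 × √(152/2) = 3.3271
One-sided α = 0.025 → critical value z_{0.025} = 1.960.
Power = Φ(δ − 1.960) = Φ(1.367) = 0.9142.

Power ≈ 0.914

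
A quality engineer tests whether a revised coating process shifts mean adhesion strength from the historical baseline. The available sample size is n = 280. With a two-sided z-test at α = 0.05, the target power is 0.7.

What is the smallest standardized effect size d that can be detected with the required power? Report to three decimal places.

d ≈ 0.148

Required noncentrality: δ = z_{0.025} + z_{0.30} = 1.960 + 0.524 = 2.484.
(The second rejection-region term Φ(−δ − z_{α/2}) is negligible and dropped.)
δ = d·√n ⇒ d = δ/√n = 2.484/√280 = 0.1485.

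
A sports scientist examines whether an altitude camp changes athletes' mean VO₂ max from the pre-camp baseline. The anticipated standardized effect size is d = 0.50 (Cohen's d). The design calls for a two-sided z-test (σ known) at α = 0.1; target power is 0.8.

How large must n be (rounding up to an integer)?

For power 0.8 need Φ(δ − z_{0.05}) = 0.8, so δ = z_{0.05} + z_{0.20} = 1.645 + 0.842 = 2.486.
(For δ > 0 the lower-tail rejection region contributes negligibly to power, so the one-term inversion is standard.)
δ = d·√n ⇒ n = (δ/d)² = (2.486 / 0.50)² = 24.73.
Rounding up, n = 25.

n = 25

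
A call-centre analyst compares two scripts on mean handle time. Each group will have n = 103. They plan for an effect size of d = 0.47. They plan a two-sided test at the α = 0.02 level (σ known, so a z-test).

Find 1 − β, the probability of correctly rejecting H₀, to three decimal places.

Power ≈ 0.852

Noncentrality parameter: δ = d·√(n/2) = 0.47 × √(103/2) = 3.3729
Two-sided α = 0.02 → critical value z_{0.01} = 2.326.
Power = Φ(δ − 2.326) + Φ(−δ − 2.326) = Φ(1.047) + Φ(-5.699) = 0.8523 + 0.0000 = 0.8523.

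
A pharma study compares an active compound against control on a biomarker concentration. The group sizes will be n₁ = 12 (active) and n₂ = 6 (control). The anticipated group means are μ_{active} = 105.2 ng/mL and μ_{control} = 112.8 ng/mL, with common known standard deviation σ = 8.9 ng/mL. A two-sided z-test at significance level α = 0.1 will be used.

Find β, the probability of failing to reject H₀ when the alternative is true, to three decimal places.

β ≈ 0.474

Standardized effect: d = |μ_{active} − μ_{control}| / σ = |105.2 − 112.8| / 8.9 = 0.8539
Noncentrality parameter: δ = d / √(1/n₁ + 1/n₂) = 0.8539 / √(1/12 + 1/6) = 1.7079
Two-sided α = 0.1 → critical value z_{0.05} = 1.645.
Power = Φ(δ − 1.645) + Φ(−δ − 1.645) = Φ(0.063) + Φ(-3.353) = 0.5251 + 0.0004 = 0.5255.
Type II error: β = 1 − power = 1 − 0.5255 = 0.4745.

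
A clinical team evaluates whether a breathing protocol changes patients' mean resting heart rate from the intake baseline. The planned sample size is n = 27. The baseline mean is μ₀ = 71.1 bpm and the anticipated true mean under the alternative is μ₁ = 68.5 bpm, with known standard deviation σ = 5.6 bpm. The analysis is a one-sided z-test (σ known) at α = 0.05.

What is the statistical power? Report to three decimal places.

Standardized effect: d = |μ₁ − μ₀| / σ = |68.5 − 71.1| / 5.6 = 0.4643
Noncentrality parameter: δ = d·√n = 0.4643 × √27 = 2.4125
One-sided α = 0.05 → critical value z_{0.05} = 1.645.
Power = P(Z > 1.645 − δ) = Φ(0.768) = 0.7787.

Power ≈ 0.779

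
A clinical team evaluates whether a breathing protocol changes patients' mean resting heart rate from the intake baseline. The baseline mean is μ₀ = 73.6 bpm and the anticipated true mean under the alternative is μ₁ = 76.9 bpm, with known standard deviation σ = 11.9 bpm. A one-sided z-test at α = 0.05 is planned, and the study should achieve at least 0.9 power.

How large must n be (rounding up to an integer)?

n = 112

Standardized effect: d = |μ₁ − μ₀| / σ = |76.9 − 73.6| / 11.9 = 0.2773
For power 0.9 need Φ(δ − z_{0.05}) = 0.9, so δ = z_{0.05} + z_{0.10} = 1.645 + 1.282 = 2.926.
δ = d·√n ⇒ n = (δ/d)² = (2.926 / 0.2773)² = 111.36.
Rounding up, n = 112.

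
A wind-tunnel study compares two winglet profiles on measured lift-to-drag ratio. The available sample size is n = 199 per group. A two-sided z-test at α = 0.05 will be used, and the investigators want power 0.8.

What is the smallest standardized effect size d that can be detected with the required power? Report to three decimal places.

Required noncentrality: δ = z_{0.025} + z_{0.20} = 1.960 + 0.842 = 2.802.
(The second rejection-region term Φ(−δ − z_{α/2}) is negligible and dropped.)
δ = d·√(n/2) ⇒ d = δ/√(n/2) = 2.802/√(199/2) = 0.2809.

d ≈ 0.281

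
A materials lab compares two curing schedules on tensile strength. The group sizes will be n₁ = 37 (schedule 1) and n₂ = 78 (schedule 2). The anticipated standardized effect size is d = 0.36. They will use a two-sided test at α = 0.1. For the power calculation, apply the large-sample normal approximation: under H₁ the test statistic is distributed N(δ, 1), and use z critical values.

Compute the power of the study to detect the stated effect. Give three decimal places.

Noncentrality parameter: δ = d / √(1/n₁ + 1/n₂) = 0.36 / √(1/37 + 1/78) = 1.8034
Critical value for a two-sided test at α = 0.1: z_{α/2} = 1.645.
Power = Φ(δ − 1.645) + Φ(−δ − 1.645) = Φ(0.159) + Φ(-3.448) = 0.5630 + 0.0003 = 0.5633.

Power ≈ 0.563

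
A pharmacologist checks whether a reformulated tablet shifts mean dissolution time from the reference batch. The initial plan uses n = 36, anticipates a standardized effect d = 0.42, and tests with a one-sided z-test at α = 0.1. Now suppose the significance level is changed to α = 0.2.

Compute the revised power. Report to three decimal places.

Power ≈ 0.953

δ = d·√n = 0.42 × √36 = 2.5200 (unchanged). New critical value: z_{0.2} = 0.842.
Revised power = Φ(δ − 0.842) = Φ(1.678) = 0.9534.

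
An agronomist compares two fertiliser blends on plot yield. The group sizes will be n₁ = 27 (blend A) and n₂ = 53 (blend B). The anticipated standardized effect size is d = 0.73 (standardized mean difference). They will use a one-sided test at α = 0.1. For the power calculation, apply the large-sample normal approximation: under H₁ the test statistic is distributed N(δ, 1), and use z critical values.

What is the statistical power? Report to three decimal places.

Noncentrality parameter: δ = d / √(1/n₁ + 1/n₂) = 0.73 / √(1/27 + 1/53) = 3.0874
Critical value for a one-sided test at α = 0.1: z_α = 1.282.
Power = P(Z > 1.282 − δ) = Φ(1.806) = 0.9645.

Power ≈ 0.965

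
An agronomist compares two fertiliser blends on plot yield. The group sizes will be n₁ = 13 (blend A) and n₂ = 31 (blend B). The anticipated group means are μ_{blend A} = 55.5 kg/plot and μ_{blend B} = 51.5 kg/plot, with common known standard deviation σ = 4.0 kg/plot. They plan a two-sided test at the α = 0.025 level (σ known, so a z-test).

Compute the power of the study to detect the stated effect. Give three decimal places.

Power ≈ 0.784

Standardized effect: d = |μ_{blend A} − μ_{blend B}| / σ = |55.5 − 51.5| / 4.0 = 1.0000
Noncentrality parameter: δ = d / √(1/n₁ + 1/n₂) = 1.0000 / √(1/13 + 1/31) = 3.0264
Two-sided α = 0.025 → critical value z_{0.0125} = 2.241.
Power = Φ(δ − 2.241) + Φ(−δ − 2.241) = Φ(0.785) + Φ(-5.268) = 0.7838 + 0.0000 = 0.7838.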